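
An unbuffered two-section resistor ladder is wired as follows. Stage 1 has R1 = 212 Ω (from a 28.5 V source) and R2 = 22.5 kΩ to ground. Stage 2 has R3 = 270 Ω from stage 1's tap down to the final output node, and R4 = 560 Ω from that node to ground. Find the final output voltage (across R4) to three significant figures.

Stage 2 presents R3+R4 = 830.0 Ω as a load on stage 1's tap.
Stage 1's lower leg becomes R2‖(R3+R4) = 800.5 Ω, so V_mid = 28.5 × 800.5/1012 = 22.53 V.
Stage 2 is itself unloaded: V_out = V_mid × R4/(R3+R4) = 22.53 × 560/830.0 = 15.2 V.

V_out ≈ 15.2 V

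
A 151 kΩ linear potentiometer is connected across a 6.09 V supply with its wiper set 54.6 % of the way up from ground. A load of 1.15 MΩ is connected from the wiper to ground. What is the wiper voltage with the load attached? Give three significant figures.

The wiper splits the pot into (1−α)R = 68.55 kΩ above and αR = 82.45 kΩ below.
Lower section ‖ load = 76.93 kΩ.
V_wiper = 6.09 × 76.93/(68.55 + 76.93) = 3.22 V.

V ≈ 3.22 V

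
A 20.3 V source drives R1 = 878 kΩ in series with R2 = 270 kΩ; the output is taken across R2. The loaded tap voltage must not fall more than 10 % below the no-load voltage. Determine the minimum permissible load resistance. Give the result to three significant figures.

R_L(min) ≈ 1.86 MΩ

Output resistance R_th = R1‖R2 = (878 × 270)/1148 = 206.5 kΩ.
The fractional drop is R_th/(R_th + R_L); requiring this ≤ 0.100 gives R_L ≥ R_th(1/0.100 − 1) = 206.5 × 9.000 = 1.86 MΩ.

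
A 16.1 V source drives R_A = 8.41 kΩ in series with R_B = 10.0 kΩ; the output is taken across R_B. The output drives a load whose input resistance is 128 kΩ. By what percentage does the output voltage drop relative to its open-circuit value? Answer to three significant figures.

The divider's output (Thévenin) resistance is R_A‖R_B = 4.568 kΩ.
Fractional drop under load = R_th/(R_th + R_L) = 4.568 / (4.568 + 128) = 0.03446.
So the output falls by 3.45 %.

3.45 %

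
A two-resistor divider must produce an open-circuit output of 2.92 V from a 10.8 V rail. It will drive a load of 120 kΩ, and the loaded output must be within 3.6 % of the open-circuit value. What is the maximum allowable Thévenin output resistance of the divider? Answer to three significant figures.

Loading drop = R_th/(R_th + R_L) ≤ 0.0360, so R_th ≤ R_L · ε/(1−ε) = 120 kΩ × 0.0360/0.9640 = 4.48 kΩ.
(Any R1, R2 with R2/(R1+R2) = 0.270 and R1‖R2 ≤ 4.48 kΩ will meet the spec.)

R_th ≤ 4.48 kΩ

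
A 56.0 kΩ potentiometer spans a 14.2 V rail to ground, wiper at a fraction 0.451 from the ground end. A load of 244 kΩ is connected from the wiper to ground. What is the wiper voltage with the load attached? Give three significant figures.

V ≈ 6.06 V

The wiper splits the pot into (1−α)R = 30.74 kΩ above and αR = 25.26 kΩ below.
Lower section ‖ load = 22.89 kΩ.
V_wiper = 14.2 × 22.89/(30.74 + 22.89) = 6.06 V.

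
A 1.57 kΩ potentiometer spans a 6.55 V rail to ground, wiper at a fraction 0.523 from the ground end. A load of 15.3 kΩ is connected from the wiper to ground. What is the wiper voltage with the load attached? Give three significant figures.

The wiper splits the pot into (1−α)R = 748.9 Ω above and αR = 821.1 Ω below.
Lower section ‖ load = 779.3 Ω.
V_wiper = 6.55 × 779.3/(748.9 + 779.3) = 3.34 V.

V ≈ 3.34 V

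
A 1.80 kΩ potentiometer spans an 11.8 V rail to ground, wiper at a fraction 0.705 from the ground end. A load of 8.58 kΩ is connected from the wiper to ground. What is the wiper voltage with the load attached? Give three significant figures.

The wiper splits the pot into (1−α)R = 531.0 Ω above and αR = 1269 Ω below.
Lower section ‖ load = 1105 Ω.
V_wiper = 11.8 × 1105/(531.0 + 1105) = 7.97 V.

V ≈ 7.97 V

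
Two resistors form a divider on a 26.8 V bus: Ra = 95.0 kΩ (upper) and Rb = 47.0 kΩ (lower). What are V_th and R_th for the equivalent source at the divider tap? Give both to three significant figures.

V_th = 8.87 V, R_th = 31.4 kΩ

V_th is the open-circuit tap voltage: 26.8 × 47.0/(95.0 + 47.0) = 8.87 V.
With the supply zeroed, Ra and Rb appear in parallel from the tap: R_th = Ra‖Rb = (95.0 × 47.0)/142.0 = 31.4 kΩ.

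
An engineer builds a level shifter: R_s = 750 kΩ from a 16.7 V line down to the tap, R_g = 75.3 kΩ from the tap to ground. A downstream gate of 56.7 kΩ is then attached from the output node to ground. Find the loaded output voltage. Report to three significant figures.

V_out ≈ 0.690 V

The load sits in parallel with R_g: R_g‖R_L = (75.3 × 56.7) / (75.3 + 56.7) = 32.34 kΩ.
V_out = 16.7 × 32.34 / (750 + 32.34) = 16.7 × 32.34/782.3 = 0.690 V.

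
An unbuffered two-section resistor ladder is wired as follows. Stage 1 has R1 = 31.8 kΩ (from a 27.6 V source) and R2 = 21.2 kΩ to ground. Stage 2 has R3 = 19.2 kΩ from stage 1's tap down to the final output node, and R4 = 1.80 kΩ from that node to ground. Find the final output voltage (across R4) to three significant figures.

Stage 2 presents R3+R4 = 21.00 kΩ as a load on stage 1's tap.
Stage 1's lower leg becomes R2‖(R3+R4) = 10.55 kΩ, so V_mid = 27.6 × 10.55/42.35 = 6.875 V.
Stage 2 is itself unloaded: V_out = V_mid × R4/(R3+R4) = 6.875 × 1.80/21.00 = 0.589 V.

V_out ≈ 0.589 V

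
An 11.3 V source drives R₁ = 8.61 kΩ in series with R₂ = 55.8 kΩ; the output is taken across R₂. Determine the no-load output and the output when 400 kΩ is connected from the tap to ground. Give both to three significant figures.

Open-circuit: V = 11.3 × 55.8/(8.61 + 55.8) = 9.79 V.
With the load, R₂ becomes R₂‖R_L = 48.97 kΩ, so V = 11.3 × 48.97/57.58 = 9.61 V.

Unloaded: 9.79 V; loaded: 9.61 V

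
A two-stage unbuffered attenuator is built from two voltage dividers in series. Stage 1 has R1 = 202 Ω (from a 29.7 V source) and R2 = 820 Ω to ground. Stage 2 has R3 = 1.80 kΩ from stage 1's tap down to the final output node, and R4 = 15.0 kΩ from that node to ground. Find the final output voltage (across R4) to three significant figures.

Stage 2 presents R3+R4 = 16800 Ω as a load on stage 1's tap.
Stage 1's lower leg becomes R2‖(R3+R4) = 781.8 Ω, so V_mid = 29.7 × 781.8/983.8 = 23.60 V.
Stage 2 is itself unloaded: V_out = V_mid × R4/(R3+R4) = 23.60 × 15000/16800 = 21.1 V.

V_out ≈ 21.1 V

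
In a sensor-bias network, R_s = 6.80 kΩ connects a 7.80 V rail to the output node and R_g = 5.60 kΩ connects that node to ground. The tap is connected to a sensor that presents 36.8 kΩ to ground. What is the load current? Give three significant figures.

R_g‖R_L = 4.860 kΩ; V_out = 7.80 × 4.860/11.66 = 3.251 V.
I_L = V_out / R_L = 3.251 / 36.8 kΩ = 0.0883 mA.

I_L ≈ 0.0883 mA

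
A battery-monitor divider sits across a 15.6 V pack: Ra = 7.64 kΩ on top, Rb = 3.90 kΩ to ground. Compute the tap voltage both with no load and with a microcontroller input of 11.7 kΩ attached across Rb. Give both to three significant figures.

Unloaded: 5.27 V; loaded: 4.32 V

Open-circuit: V = 15.6 × 3.90/(7.64 + 3.90) = 5.27 V.
With the load, Rb becomes Rb‖R_L = 2.925 kΩ, so V = 15.6 × 2.925/10.56 = 4.32 V.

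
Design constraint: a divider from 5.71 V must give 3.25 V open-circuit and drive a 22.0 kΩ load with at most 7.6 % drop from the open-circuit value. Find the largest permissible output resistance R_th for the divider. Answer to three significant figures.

R_th ≤ 1.81 kΩ

Loading drop = R_th/(R_th + R_L) ≤ 0.0760, so R_th ≤ R_L · ε/(1−ε) = 22.0 kΩ × 0.0760/0.9240 = 1.81 kΩ.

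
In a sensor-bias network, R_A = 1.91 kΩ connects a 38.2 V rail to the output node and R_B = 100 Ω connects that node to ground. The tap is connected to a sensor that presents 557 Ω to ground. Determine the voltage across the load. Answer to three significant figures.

The load sits in parallel with R_B: R_B‖R_L = (100 × 557) / (100 + 557) = 84.78 Ω.
V_out = 38.2 × 84.78 / (1910 + 84.78) = 38.2 × 84.78/1995 = 1.62 V.

V_out ≈ 1.62 V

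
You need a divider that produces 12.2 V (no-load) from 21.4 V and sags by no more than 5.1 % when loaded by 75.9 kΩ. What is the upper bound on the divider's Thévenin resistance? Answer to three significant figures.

R_th ≤ 4.08 kΩ

Loading drop = R_th/(R_th + R_L) ≤ 0.0510, so R_th ≤ R_L · ε/(1−ε) = 75.9 kΩ × 0.0510/0.9490 = 4.08 kΩ.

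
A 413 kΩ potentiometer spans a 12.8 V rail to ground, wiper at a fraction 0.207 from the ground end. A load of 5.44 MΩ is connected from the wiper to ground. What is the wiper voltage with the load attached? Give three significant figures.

The wiper splits the pot into (1−α)R = 327.5 kΩ above and αR = 85.49 kΩ below.
Lower section ‖ load = 84.17 kΩ.
V_wiper = 12.8 × 84.17/(327.5 + 84.17) = 2.62 V.

V ≈ 2.62 V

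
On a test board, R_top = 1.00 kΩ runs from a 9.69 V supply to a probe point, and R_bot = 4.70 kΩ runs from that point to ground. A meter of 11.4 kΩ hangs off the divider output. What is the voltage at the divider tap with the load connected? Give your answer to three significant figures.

V_out ≈ 7.45 V

The load sits in parallel with R_bot: R_bot‖R_L = (4.70 × 11.4) / (4.70 + 11.4) = 3.328 kΩ.
V_out = 9.69 × 3.328 / (1.00 + 3.328) = 9.69 × 3.328/4.328 = 7.45 V.
(Unloaded it would have been 7.99 V.)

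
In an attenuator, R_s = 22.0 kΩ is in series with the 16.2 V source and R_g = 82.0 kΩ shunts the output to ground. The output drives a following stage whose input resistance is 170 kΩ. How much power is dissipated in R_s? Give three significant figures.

Total resistance from the source is R_s + (R_g‖R_L) = 77.32 kΩ, so I = 16.2/77.32 kΩ = 0.2095 mA.
P = I²·R_s = (0.2095 mA)² × 22.0 kΩ = 0.966 mW.

P ≈ 0.966 mW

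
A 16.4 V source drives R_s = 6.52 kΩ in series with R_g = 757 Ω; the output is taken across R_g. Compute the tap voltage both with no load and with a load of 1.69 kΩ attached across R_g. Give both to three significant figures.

Unloaded: 1.71 V; loaded: 1.22 V

Open-circuit: V = 16.4 × 757/(6520 + 757) = 1.71 V.
With the load, R_g becomes R_g‖R_L = 522.8 Ω, so V = 16.4 × 522.8/7043 = 1.22 V.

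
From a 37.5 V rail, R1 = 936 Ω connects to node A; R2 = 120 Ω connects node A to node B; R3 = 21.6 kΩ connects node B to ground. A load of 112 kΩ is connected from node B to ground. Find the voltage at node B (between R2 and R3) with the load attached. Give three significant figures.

V ≈ 35.4 V

At node B, R3 is in parallel with the load: R3‖R_L = 18110 Ω.
Below node A the resistance is R2 + (R3‖R_L) = 18230 Ω, so V_A = 37.5 × 18230/19160 = 35.67 V.
Then V_B = V_A × (R3‖R_L)/(R2 + R3‖R_L) = 35.67 × 18110/18230 = 35.4 V.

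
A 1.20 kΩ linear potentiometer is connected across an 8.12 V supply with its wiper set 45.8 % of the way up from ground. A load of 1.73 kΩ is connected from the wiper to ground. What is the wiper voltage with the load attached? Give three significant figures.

V ≈ 3.17 V

The wiper splits the pot into (1−α)R = 650.4 Ω above and αR = 549.6 Ω below.
Lower section ‖ load = 417.1 Ω.
V_wiper = 8.12 × 417.1/(650.4 + 417.1) = 3.17 V.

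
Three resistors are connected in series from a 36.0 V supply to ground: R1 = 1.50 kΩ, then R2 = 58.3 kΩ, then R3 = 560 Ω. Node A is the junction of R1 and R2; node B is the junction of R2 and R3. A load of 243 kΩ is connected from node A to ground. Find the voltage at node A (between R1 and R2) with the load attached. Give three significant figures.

Below node A the series string R2+R3 = 58860 Ω sits in parallel with the 243000 Ω load: 47380 Ω.
V_A = 36.0 × 47380/(1500 + 47380) = 34.9 V.

V ≈ 34.9 V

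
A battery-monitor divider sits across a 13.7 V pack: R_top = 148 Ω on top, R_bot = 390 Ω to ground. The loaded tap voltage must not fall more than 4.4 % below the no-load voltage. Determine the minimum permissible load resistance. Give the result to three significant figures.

R_L(min) ≈ 2.33 kΩ

Output resistance R_th = R_top‖R_bot = (148 × 390)/538.0 = 107.3 Ω.
The fractional drop is R_th/(R_th + R_L); requiring this ≤ 0.0440 gives R_L ≥ R_th(1/0.0440 − 1) = 107.3 × 21.73 = 2.33 kΩ.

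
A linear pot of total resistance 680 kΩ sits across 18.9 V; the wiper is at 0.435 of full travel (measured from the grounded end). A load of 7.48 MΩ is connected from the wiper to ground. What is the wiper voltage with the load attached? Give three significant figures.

V ≈ 8.04 V

The wiper splits the pot into (1−α)R = 384.2 kΩ above and αR = 295.8 kΩ below.
Lower section ‖ load = 284.5 kΩ.
V_wiper = 18.9 × 284.5/(384.2 + 284.5) = 8.04 V.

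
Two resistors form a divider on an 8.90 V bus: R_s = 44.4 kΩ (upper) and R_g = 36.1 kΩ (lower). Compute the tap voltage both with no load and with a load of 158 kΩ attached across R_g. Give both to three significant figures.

Open-circuit: V = 8.90 × 36.1/(44.4 + 36.1) = 3.99 V.
With the load, R_g becomes R_g‖R_L = 29.39 kΩ, so V = 8.90 × 29.39/73.79 = 3.54 V.

Unloaded: 3.99 V; loaded: 3.54 V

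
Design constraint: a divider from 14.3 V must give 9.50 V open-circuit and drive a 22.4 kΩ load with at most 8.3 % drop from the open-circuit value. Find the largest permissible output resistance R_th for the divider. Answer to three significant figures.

R_th ≤ 2.03 kΩ

Loading drop = R_th/(R_th + R_L) ≤ 0.0830, so R_th ≤ R_L · ε/(1−ε) = 22.4 kΩ × 0.0830/0.9170 = 2.03 kΩ.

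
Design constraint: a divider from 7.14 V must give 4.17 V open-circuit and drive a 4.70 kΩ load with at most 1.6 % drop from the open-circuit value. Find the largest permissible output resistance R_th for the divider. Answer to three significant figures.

R_th ≤ 76.4 Ω

Loading drop = R_th/(R_th + R_L) ≤ 0.0160, so R_th ≤ R_L · ε/(1−ε) = 4.70 kΩ × 0.0160/0.9840 = 76.4 Ω.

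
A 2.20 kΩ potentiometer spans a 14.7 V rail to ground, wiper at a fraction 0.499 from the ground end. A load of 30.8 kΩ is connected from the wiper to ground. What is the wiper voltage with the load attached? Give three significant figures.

V ≈ 7.21 V

The wiper splits the pot into (1−α)R = 1.102 kΩ above and αR = 1.098 kΩ below.
Lower section ‖ load = 1.060 kΩ.
V_wiper = 14.7 × 1.060/(1.102 + 1.060) = 7.21 V.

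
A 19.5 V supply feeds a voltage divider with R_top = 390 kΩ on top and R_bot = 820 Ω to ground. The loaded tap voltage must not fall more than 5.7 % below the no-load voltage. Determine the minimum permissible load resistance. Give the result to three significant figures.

Output resistance R_th = R_top‖R_bot = (390000 × 820)/390800 = 818.3 Ω.
The fractional drop is R_th/(R_th + R_L); requiring this ≤ 0.0570 gives R_L ≥ R_th(1/0.0570 − 1) = 818.3 × 16.54 = 13.5 kΩ.

R_L(min) ≈ 13.5 kΩ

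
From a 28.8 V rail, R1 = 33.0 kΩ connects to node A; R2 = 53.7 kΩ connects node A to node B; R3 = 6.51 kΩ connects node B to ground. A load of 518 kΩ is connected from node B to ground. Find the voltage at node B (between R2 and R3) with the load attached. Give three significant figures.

V ≈ 1.99 V

At node B, R3 is in parallel with the load: R3‖R_L = 6.429 kΩ.
Below node A the resistance is R2 + (R3‖R_L) = 60.13 kΩ, so V_A = 28.8 × 60.13/93.13 = 18.59 V.
Then V_B = V_A × (R3‖R_L)/(R2 + R3‖R_L) = 18.59 × 6.429/60.13 = 1.99 V.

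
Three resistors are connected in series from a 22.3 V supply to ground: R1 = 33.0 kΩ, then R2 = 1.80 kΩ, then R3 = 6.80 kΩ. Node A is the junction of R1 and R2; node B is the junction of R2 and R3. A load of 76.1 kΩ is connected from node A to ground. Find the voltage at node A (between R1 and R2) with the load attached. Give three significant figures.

Below node A the series string R2+R3 = 8.600 kΩ sits in parallel with the 76.1 kΩ load: 7.727 kΩ.
V_A = 22.3 × 7.727/(33.0 + 7.727) = 4.23 V.

V ≈ 4.23 V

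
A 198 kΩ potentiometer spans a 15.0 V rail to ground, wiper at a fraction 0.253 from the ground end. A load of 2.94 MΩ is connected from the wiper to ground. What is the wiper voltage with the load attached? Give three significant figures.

V ≈ 3.75 V

The wiper splits the pot into (1−α)R = 147.9 kΩ above and αR = 50.09 kΩ below.
Lower section ‖ load = 49.25 kΩ.
V_wiper = 15.0 × 49.25/(147.9 + 49.25) = 3.75 V.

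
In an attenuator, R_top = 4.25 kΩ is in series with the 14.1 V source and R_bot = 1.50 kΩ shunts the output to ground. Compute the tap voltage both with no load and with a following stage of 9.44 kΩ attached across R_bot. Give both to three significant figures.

Open-circuit: V = 14.1 × 1.50/(4.25 + 1.50) = 3.68 V.
With the load, R_bot becomes R_bot‖R_L = 1.294 kΩ, so V = 14.1 × 1.294/5.544 = 3.29 V.

Unloaded: 3.68 V; loaded: 3.29 V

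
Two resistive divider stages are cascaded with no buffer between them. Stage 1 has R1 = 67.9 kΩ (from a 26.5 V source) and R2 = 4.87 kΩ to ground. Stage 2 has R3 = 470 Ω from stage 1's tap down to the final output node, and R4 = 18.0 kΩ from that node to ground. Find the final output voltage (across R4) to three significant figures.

V_out ≈ 1.39 V

Stage 2 presents R3+R4 = 18470 Ω as a load on stage 1's tap.
Stage 1's lower leg becomes R2‖(R3+R4) = 3854 Ω, so V_mid = 26.5 × 3854/71750 = 1.423 V.
Stage 2 is itself unloaded: V_out = V_mid × R4/(R3+R4) = 1.423 × 18000/18470 = 1.39 V.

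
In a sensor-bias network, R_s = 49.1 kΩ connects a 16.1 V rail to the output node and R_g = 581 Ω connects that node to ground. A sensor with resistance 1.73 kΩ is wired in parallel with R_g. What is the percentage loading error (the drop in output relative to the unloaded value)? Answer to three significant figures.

The divider's output (Thévenin) resistance is R_s‖R_g = 574.2 Ω.
Fractional drop under load = R_th/(R_th + R_L) = 574.2 / (574.2 + 1730) = 0.2492.
So the output falls by 24.9 %.

24.9 %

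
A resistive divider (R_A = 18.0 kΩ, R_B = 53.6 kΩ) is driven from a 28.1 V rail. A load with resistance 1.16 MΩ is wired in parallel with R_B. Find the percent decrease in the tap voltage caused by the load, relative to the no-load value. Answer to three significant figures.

The divider's output (Thévenin) resistance is R_A‖R_B = 13.47 kΩ.
Fractional drop under load = R_th/(R_th + R_L) = 13.47 / (13.47 + 1160) = 0.01148.
So the output falls by 1.15 %.

1.15 %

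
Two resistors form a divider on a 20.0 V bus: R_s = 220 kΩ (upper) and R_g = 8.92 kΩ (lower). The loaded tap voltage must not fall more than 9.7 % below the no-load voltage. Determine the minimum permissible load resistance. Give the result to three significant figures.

R_L(min) ≈ 79.8 kΩ

Output resistance R_th = R_s‖R_g = (220 × 8.92)/228.9 = 8.572 kΩ.
The fractional drop is R_th/(R_th + R_L); requiring this ≤ 0.0970 gives R_L ≥ R_th(1/0.0970 − 1) = 8.572 × 9.309 = 79.8 kΩ.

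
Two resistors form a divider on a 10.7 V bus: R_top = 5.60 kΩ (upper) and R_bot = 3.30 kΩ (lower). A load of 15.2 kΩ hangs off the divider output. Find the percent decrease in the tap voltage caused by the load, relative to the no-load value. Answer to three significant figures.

12.0 %

The divider's output (Thévenin) resistance is R_top‖R_bot = 2.076 kΩ.
Fractional drop under load = R_th/(R_th + R_L) = 2.076 / (2.076 + 15.2) = 0.1202.
So the output falls by 12.0 %.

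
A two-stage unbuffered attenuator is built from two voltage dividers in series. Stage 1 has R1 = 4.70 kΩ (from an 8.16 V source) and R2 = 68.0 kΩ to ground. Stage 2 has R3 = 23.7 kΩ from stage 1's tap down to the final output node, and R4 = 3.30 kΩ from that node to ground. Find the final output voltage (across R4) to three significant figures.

V_out ≈ 0.802 V

Stage 2 presents R3+R4 = 27.00 kΩ as a load on stage 1's tap.
Stage 1's lower leg becomes R2‖(R3+R4) = 19.33 kΩ, so V_mid = 8.16 × 19.33/24.03 = 6.564 V.
Stage 2 is itself unloaded: V_out = V_mid × R4/(R3+R4) = 6.564 × 3.30/27.00 = 0.802 V.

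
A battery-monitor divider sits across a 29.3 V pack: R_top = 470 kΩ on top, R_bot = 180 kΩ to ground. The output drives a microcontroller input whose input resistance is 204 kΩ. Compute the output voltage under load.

The load sits in parallel with R_bot: R_bot‖R_L = (180 × 204) / (180 + 204) = 95.62 kΩ.
V_out = 29.3 × 95.62 / (470 + 95.62) = 29.3 × 95.62/565.6 = 4.95 V.
(Unloaded it would have been 8.11 V.)

V_out ≈ 4.95 V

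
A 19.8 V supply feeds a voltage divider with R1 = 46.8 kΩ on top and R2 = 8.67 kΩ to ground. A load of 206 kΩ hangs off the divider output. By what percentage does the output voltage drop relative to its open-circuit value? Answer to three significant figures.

3.43 %

The divider's output (Thévenin) resistance is R1‖R2 = 7.315 kΩ.
Fractional drop under load = R_th/(R_th + R_L) = 7.315 / (7.315 + 206) = 0.03429.
So the output falls by 3.43 %.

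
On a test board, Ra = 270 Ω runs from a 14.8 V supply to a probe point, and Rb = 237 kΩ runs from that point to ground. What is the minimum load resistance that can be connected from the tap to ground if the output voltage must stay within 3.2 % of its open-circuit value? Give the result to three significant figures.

Output resistance R_th = Ra‖Rb = (270 × 237000)/237300 = 269.7 Ω.
The fractional drop is R_th/(R_th + R_L); requiring this ≤ 0.0320 gives R_L ≥ R_th(1/0.0320 − 1) = 269.7 × 30.25 = 8.16 kΩ.

R_L(min) ≈ 8.16 kΩ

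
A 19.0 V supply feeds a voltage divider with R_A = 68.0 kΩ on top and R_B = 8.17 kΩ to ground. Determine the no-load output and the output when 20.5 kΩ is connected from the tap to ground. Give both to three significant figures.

Open-circuit: V = 19.0 × 8.17/(68.0 + 8.17) = 2.04 V.
With the load, R_B becomes R_B‖R_L = 5.842 kΩ, so V = 19.0 × 5.842/73.84 = 1.50 V.

Unloaded: 2.04 V; loaded: 1.50 V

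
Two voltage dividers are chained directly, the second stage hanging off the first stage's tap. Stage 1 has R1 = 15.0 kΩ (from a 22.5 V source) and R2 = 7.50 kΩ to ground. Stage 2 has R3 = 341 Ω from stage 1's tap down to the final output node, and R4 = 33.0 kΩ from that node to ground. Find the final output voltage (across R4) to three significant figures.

V_out ≈ 6.46 V

Stage 2 presents R3+R4 = 33340 Ω as a load on stage 1's tap.
Stage 1's lower leg becomes R2‖(R3+R4) = 6123 Ω, so V_mid = 22.5 × 6123/21120 = 6.522 V.
Stage 2 is itself unloaded: V_out = V_mid × R4/(R3+R4) = 6.522 × 33000/33340 = 6.46 V.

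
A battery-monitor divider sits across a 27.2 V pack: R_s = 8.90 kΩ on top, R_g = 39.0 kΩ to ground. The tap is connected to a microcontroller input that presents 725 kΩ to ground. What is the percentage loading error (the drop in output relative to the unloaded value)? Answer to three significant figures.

0.990 %

The divider's output (Thévenin) resistance is R_s‖R_g = 7.246 kΩ.
Fractional drop under load = R_th/(R_th + R_L) = 7.246 / (7.246 + 725) = 0.009896.
So the output falls by 0.990 %.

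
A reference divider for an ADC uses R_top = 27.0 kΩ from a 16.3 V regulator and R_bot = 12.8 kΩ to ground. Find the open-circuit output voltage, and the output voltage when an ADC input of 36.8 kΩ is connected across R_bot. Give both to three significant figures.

Unloaded: 5.24 V; loaded: 4.24 V

Open-circuit: V = 16.3 × 12.8/(27.0 + 12.8) = 5.24 V.
With the load, R_bot becomes R_bot‖R_L = 9.497 kΩ, so V = 16.3 × 9.497/36.50 = 4.24 V.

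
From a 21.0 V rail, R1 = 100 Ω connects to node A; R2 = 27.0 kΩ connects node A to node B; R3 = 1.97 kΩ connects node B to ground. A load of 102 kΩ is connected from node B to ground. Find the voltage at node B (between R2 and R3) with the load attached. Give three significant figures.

At node B, R3 is in parallel with the load: R3‖R_L = 1933 Ω.
Below node A the resistance is R2 + (R3‖R_L) = 28930 Ω, so V_A = 21.0 × 28930/29030 = 20.93 V.
Then V_B = V_A × (R3‖R_L)/(R2 + R3‖R_L) = 20.93 × 1933/28930 = 1.40 V.

V ≈ 1.40 V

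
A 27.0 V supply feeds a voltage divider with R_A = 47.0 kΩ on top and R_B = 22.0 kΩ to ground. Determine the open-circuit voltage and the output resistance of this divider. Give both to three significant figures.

V_th is the open-circuit tap voltage: 27.0 × 22.0/(47.0 + 22.0) = 8.61 V.
With the supply zeroed, R_A and R_B appear in parallel from the tap: R_th = R_A‖R_B = (47.0 × 22.0)/69.00 = 15.0 kΩ.

V_th = 8.61 V, R_th = 15.0 kΩ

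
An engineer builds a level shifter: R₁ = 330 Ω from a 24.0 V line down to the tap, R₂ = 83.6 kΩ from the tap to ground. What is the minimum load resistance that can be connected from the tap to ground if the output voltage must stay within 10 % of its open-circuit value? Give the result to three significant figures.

Output resistance R_th = R₁‖R₂ = (330 × 83600)/83930 = 328.7 Ω.
The fractional drop is R_th/(R_th + R_L); requiring this ≤ 0.100 gives R_L ≥ R_th(1/0.100 − 1) = 328.7 × 9.000 = 2.96 kΩ.

R_L(min) ≈ 2.96 kΩ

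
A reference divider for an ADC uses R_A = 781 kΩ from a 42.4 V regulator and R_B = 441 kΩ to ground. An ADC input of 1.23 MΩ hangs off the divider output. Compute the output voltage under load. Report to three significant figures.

V_out ≈ 12.4 V

The load sits in parallel with R_B: R_B‖R_L = (441 × 1230) / (441 + 1230) = 324.6 kΩ.
V_out = 42.4 × 324.6 / (781 + 324.6) = 42.4 × 324.6/1106 = 12.4 V.
(Unloaded it would have been 15.3 V.)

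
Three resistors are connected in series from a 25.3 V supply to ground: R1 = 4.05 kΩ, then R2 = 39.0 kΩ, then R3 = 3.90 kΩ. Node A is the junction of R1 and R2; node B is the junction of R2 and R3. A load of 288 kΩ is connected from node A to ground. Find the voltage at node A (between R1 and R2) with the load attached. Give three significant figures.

Below node A the series string R2+R3 = 42.90 kΩ sits in parallel with the 288 kΩ load: 37.34 kΩ.
V_A = 25.3 × 37.34/(4.05 + 37.34) = 22.8 V.

V ≈ 22.8 V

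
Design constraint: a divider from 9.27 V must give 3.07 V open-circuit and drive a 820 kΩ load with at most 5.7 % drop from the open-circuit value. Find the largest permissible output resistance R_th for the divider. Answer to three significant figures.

Loading drop = R_th/(R_th + R_L) ≤ 0.0570, so R_th ≤ R_L · ε/(1−ε) = 820 kΩ × 0.0570/0.9430 = 49.6 kΩ.
(Any R1, R2 with R2/(R1+R2) = 0.331 and R1‖R2 ≤ 49.6 kΩ will meet the spec.)

R_th ≤ 49.6 kΩ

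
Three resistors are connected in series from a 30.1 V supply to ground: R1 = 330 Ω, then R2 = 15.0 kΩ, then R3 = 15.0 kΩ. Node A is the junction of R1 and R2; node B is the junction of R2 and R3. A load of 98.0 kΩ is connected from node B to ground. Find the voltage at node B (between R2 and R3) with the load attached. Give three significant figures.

At node B, R3 is in parallel with the load: R3‖R_L = 13010 Ω.
Below node A the resistance is R2 + (R3‖R_L) = 28010 Ω, so V_A = 30.1 × 28010/28340 = 29.75 V.
Then V_B = V_A × (R3‖R_L)/(R2 + R3‖R_L) = 29.75 × 13010/28010 = 13.8 V.

V ≈ 13.8 V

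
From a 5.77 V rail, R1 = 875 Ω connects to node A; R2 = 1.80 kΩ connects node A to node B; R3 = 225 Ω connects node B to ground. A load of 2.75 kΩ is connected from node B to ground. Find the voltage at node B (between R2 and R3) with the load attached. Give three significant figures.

At node B, R3 is in parallel with the load: R3‖R_L = 208.0 Ω.
Below node A the resistance is R2 + (R3‖R_L) = 2008 Ω, so V_A = 5.77 × 2008/2883 = 4.019 V.
Then V_B = V_A × (R3‖R_L)/(R2 + R3‖R_L) = 4.019 × 208.0/2008 = 0.416 V.

V ≈ 0.416 V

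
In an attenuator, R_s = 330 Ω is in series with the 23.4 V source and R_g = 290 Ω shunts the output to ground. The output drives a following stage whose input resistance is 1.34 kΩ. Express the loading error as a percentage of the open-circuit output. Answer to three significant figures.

10.3 %

The divider's output (Thévenin) resistance is R_s‖R_g = 154.4 Ω.
Fractional drop under load = R_th/(R_th + R_L) = 154.4 / (154.4 + 1340) = 0.1033.
So the output falls by 10.3 %.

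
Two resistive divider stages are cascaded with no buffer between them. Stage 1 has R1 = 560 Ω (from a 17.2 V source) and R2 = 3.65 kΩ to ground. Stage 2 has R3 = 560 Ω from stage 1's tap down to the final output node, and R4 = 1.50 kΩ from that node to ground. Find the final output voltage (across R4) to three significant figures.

Stage 2 presents R3+R4 = 2060 Ω as a load on stage 1's tap.
Stage 1's lower leg becomes R2‖(R3+R4) = 1317 Ω, so V_mid = 17.2 × 1317/1877 = 12.07 V.
Stage 2 is itself unloaded: V_out = V_mid × R4/(R3+R4) = 12.07 × 1500/2060 = 8.79 V.

V_out ≈ 8.79 V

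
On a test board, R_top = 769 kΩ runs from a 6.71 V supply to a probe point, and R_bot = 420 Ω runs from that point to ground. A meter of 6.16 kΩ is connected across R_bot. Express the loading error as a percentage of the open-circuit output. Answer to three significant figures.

The divider's output (Thévenin) resistance is R_top‖R_bot = 419.8 Ω.
Fractional drop under load = R_th/(R_th + R_L) = 419.8 / (419.8 + 6160) = 0.06380.
So the output falls by 6.38 %.

6.38 %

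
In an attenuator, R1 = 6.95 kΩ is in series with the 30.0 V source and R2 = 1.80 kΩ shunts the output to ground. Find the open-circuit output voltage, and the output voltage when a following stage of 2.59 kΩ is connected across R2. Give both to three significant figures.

Unloaded: 6.17 V; loaded: 3.98 V

Open-circuit: V = 30.0 × 1.80/(6.95 + 1.80) = 6.17 V.
With the load, R2 becomes R2‖R_L = 1.062 kΩ, so V = 30.0 × 1.062/8.012 = 3.98 V.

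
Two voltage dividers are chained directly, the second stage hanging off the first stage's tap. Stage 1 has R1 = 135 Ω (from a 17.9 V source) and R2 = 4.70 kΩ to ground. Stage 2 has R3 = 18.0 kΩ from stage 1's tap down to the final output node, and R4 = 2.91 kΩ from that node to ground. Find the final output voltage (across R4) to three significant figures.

V_out ≈ 2.41 V

Stage 2 presents R3+R4 = 20910 Ω as a load on stage 1's tap.
Stage 1's lower leg becomes R2‖(R3+R4) = 3837 Ω, so V_mid = 17.9 × 3837/3972 = 17.29 V.
Stage 2 is itself unloaded: V_out = V_mid × R4/(R3+R4) = 17.29 × 2910/20910 = 2.41 V.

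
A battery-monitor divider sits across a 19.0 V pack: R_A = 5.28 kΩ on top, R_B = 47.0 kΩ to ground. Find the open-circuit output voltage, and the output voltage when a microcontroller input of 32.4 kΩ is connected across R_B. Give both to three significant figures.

Unloaded: 17.1 V; loaded: 14.9 V

Open-circuit: V = 19.0 × 47.0/(5.28 + 47.0) = 17.1 V.
With the load, R_B becomes R_B‖R_L = 19.18 kΩ, so V = 19.0 × 19.18/24.46 = 14.9 V.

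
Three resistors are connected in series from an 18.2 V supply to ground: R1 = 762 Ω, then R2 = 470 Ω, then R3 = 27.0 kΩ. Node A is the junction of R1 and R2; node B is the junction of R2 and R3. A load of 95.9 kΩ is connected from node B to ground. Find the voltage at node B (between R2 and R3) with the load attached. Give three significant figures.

V ≈ 17.2 V

At node B, R3 is in parallel with the load: R3‖R_L = 21070 Ω.
Below node A the resistance is R2 + (R3‖R_L) = 21540 Ω, so V_A = 18.2 × 21540/22300 = 17.58 V.
Then V_B = V_A × (R3‖R_L)/(R2 + R3‖R_L) = 17.58 × 21070/21540 = 17.2 V.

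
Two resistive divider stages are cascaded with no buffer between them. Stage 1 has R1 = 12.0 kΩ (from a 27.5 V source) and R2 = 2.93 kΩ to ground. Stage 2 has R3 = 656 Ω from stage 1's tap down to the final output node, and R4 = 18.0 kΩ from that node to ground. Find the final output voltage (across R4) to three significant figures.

V_out ≈ 4.62 V

Stage 2 presents R3+R4 = 18660 Ω as a load on stage 1's tap.
Stage 1's lower leg becomes R2‖(R3+R4) = 2532 Ω, so V_mid = 27.5 × 2532/14530 = 4.792 V.
Stage 2 is itself unloaded: V_out = V_mid × R4/(R3+R4) = 4.792 × 18000/18660 = 4.62 V.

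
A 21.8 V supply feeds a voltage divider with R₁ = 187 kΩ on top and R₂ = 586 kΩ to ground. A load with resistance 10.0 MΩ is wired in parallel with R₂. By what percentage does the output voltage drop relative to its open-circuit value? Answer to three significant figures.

The divider's output (Thévenin) resistance is R₁‖R₂ = 141.8 kΩ.
Fractional drop under load = R_th/(R_th + R_L) = 141.8 / (141.8 + 10000) = 0.01398.
So the output falls by 1.40 %.

1.40 %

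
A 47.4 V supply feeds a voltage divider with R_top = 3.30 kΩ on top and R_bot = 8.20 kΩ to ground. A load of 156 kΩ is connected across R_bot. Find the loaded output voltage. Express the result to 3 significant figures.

The load sits in parallel with R_bot: R_bot‖R_L = (8.20 × 156) / (8.20 + 156) = 7.790 kΩ.
V_out = 47.4 × 7.790 / (3.30 + 7.790) = 47.4 × 7.790/11.09 = 33.3 V.

V_out ≈ 33.3 V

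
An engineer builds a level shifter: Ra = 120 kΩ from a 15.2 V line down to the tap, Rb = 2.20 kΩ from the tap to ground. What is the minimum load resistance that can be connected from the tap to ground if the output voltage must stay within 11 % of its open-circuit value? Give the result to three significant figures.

Output resistance R_th = Ra‖Rb = (120 × 2.20)/122.2 = 2.160 kΩ.
The fractional drop is R_th/(R_th + R_L); requiring this ≤ 0.110 gives R_L ≥ R_th(1/0.110 − 1) = 2.160 × 8.091 = 17.5 kΩ.

R_L(min) ≈ 17.5 kΩ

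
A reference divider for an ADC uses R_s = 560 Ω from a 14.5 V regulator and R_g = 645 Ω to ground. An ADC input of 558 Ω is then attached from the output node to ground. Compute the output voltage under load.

V_out ≈ 5.05 V

The load sits in parallel with R_g: R_g‖R_L = (645 × 558) / (645 + 558) = 299.2 Ω.
V_out = 14.5 × 299.2 / (560 + 299.2) = 14.5 × 299.2/859.2 = 5.05 V.
(Unloaded it would have been 7.76 V.)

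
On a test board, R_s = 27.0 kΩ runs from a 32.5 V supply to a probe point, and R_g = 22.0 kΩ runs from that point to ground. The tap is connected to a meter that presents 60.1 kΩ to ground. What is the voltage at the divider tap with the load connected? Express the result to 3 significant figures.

The load sits in parallel with R_g: R_g‖R_L = (22.0 × 60.1) / (22.0 + 60.1) = 16.10 kΩ.
V_out = 32.5 × 16.10 / (27.0 + 16.10) = 32.5 × 16.10/43.10 = 12.1 V.

V_out ≈ 12.1 V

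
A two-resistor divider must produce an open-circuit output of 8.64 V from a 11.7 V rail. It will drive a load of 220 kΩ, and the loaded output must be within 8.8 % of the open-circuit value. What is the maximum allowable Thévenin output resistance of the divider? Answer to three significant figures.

Loading drop = R_th/(R_th + R_L) ≤ 0.0880, so R_th ≤ R_L · ε/(1−ε) = 220 kΩ × 0.0880/0.9120 = 21.2 kΩ.
(Any R1, R2 with R2/(R1+R2) = 0.738 and R1‖R2 ≤ 21.2 kΩ will meet the spec.)

R_th ≤ 21.2 kΩ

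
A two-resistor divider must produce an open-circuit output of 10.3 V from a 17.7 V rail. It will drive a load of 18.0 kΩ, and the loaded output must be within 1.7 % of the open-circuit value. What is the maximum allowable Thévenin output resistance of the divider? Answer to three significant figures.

R_th ≤ 311 Ω

Loading drop = R_th/(R_th + R_L) ≤ 0.0170, so R_th ≤ R_L · ε/(1−ε) = 18.0 kΩ × 0.0170/0.9830 = 311 Ω.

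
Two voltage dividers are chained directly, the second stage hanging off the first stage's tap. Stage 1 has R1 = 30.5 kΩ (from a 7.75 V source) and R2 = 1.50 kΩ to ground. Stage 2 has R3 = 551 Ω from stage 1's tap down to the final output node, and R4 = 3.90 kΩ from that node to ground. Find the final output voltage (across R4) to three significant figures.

Stage 2 presents R3+R4 = 4451 Ω as a load on stage 1's tap.
Stage 1's lower leg becomes R2‖(R3+R4) = 1122 Ω, so V_mid = 7.75 × 1122/31620 = 0.2750 V.
Stage 2 is itself unloaded: V_out = V_mid × R4/(R3+R4) = 0.2750 × 3900/4451 = 0.241 V.

V_out ≈ 0.241 V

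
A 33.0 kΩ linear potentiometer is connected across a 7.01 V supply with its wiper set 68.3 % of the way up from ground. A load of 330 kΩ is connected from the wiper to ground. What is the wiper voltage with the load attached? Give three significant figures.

The wiper splits the pot into (1−α)R = 10.46 kΩ above and αR = 22.54 kΩ below.
Lower section ‖ load = 21.10 kΩ.
V_wiper = 7.01 × 21.10/(10.46 + 21.10) = 4.69 V.

V ≈ 4.69 V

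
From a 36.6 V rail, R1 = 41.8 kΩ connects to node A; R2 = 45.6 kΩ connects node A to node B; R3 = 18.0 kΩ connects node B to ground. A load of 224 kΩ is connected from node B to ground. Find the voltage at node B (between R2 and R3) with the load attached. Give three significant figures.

At node B, R3 is in parallel with the load: R3‖R_L = 16.66 kΩ.
Below node A the resistance is R2 + (R3‖R_L) = 62.26 kΩ, so V_A = 36.6 × 62.26/104.1 = 21.90 V.
Then V_B = V_A × (R3‖R_L)/(R2 + R3‖R_L) = 21.90 × 16.66/62.26 = 5.86 V.

V ≈ 5.86 V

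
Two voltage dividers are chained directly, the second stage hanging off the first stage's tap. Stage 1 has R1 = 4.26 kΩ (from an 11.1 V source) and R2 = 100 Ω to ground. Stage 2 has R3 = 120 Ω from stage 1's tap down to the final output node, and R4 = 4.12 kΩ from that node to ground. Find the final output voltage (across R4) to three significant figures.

V_out ≈ 0.242 V

Stage 2 presents R3+R4 = 4240 Ω as a load on stage 1's tap.
Stage 1's lower leg becomes R2‖(R3+R4) = 97.70 Ω, so V_mid = 11.1 × 97.70/4358 = 0.2489 V.
Stage 2 is itself unloaded: V_out = V_mid × R4/(R3+R4) = 0.2489 × 4120/4240 = 0.242 V.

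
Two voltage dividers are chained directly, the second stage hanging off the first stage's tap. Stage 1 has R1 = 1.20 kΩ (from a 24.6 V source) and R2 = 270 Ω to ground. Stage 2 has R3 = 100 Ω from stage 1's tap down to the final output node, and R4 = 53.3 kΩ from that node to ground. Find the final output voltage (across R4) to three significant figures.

V_out ≈ 4.49 V

Stage 2 presents R3+R4 = 53400 Ω as a load on stage 1's tap.
Stage 1's lower leg becomes R2‖(R3+R4) = 268.6 Ω, so V_mid = 24.6 × 268.6/1469 = 4.500 V.
Stage 2 is itself unloaded: V_out = V_mid × R4/(R3+R4) = 4.500 × 53300/53400 = 4.49 V.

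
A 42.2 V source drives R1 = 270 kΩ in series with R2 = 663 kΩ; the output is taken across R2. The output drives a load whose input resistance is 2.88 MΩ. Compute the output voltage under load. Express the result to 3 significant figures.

The load sits in parallel with R2: R2‖R_L = (663 × 2880) / (663 + 2880) = 538.9 kΩ.
V_out = 42.2 × 538.9 / (270 + 538.9) = 42.2 × 538.9/808.9 = 28.1 V.

V_out ≈ 28.1 V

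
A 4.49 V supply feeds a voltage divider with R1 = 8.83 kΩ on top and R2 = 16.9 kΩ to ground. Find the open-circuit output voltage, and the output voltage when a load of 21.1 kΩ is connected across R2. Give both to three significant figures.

Open-circuit: V = 4.49 × 16.9/(8.83 + 16.9) = 2.95 V.
With the load, R2 becomes R2‖R_L = 9.384 kΩ, so V = 4.49 × 9.384/18.21 = 2.31 V.

Unloaded: 2.95 V; loaded: 2.31 V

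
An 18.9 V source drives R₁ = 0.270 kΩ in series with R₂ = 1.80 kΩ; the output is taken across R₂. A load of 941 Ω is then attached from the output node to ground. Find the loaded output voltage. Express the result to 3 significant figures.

The load sits in parallel with R₂: R₂‖R_L = (1800 × 941) / (1800 + 941) = 617.9 Ω.
V_out = 18.9 × 617.9 / (270 + 617.9) = 18.9 × 617.9/887.9 = 13.2 V.

V_out ≈ 13.2 V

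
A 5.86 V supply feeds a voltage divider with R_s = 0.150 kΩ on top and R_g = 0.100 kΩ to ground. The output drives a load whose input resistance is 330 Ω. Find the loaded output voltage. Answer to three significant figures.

The load sits in parallel with R_g: R_g‖R_L = (100 × 330) / (100 + 330) = 76.74 Ω.
V_out = 5.86 × 76.74 / (150 + 76.74) = 5.86 × 76.74/226.7 = 1.98 V.

V_out ≈ 1.98 V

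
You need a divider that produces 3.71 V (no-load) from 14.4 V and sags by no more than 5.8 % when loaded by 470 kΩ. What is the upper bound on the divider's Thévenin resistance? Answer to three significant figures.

Loading drop = R_th/(R_th + R_L) ≤ 0.0580, so R_th ≤ R_L · ε/(1−ε) = 470 kΩ × 0.0580/0.9420 = 28.9 kΩ.

R_th ≤ 28.9 kΩ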